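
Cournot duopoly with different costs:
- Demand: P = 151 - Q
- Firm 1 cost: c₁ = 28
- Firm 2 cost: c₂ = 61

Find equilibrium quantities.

q₁* = 52.0, q₂* = 19.0

Work:
Reaction: q₁ = (151 - 28 - q₂)/2
Reaction: q₂ = (151 - 61 - q₁)/2
Solve simultaneously:
q₁* = (151 - 2×28 + 61)/3 = 52.0
q₂* = (151 - 2×61 + 28)/3 = 19.0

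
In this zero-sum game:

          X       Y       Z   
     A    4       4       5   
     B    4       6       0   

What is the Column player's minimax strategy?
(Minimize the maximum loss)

Column should play X, value = 4

Work:
Column player minimizes Row's maximum payoff:
Column X: max payoff to Row = 4
Column Y: max payoff to Row = 6
Column Z: max payoff to Row = 5
Minimum is 4, achieved by column X.
Minimax strategy: X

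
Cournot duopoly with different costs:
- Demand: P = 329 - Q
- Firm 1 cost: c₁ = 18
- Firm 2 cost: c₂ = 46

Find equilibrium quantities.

q₁* = 113.0, q₂* = 85.0

Work:
Reaction: q₁ = (329 - 18 - q₂)/2
Reaction: q₂ = (329 - 46 - q₁)/2
Solve simultaneously:
q₁* = (329 - 2×18 + 46)/3 = 113.0
q₂* = (329 - 2×46 + 18)/3 = 85.0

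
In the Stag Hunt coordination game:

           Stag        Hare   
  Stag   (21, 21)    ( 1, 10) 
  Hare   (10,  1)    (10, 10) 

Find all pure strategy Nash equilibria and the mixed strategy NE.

Pure NE: (Stag, Stag) and (Hare, Hare); Mixed NE: p = 0.45, q = 0.45

Work:
Check pure NE:
(Stag, Stag): (21, 21) - no unilateral deviation beneficial
(Hare, Hare): (10, 10) - no unilateral deviation beneficial
Mixed NE: P1 plays Stag with p = 0.45, P2 plays Stag with q = 0.45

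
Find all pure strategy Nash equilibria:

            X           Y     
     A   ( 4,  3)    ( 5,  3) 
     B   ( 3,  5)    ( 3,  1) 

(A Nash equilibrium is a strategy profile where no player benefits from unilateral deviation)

Nash equilibrium: (A, X), (A, Y)

Work:
Best responses:
  P1 vs X: payoffs [4, 3] → best response A (payoff 4)
  P1 vs Y: payoffs [5, 3] → best response A (payoff 5)
  P2 vs A: payoffs [3, 3] → best response X/Y (payoff 3)
  P2 vs B: payoffs [5, 1] → best response X (payoff 5)
Mutual best responses: (A,X), (A,Y) → Nash equilibria.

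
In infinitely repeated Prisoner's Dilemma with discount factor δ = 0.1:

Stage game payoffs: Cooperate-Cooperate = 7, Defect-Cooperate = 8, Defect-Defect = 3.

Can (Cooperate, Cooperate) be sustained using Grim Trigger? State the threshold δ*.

δ* = 0.2; since δ = 0.1 < 0.2, cooperation cannot be sustained

Work:
For Grim Trigger:
Cooperate forever: 7/(1-δ)
Defect then punished: 8 + 3·δ/(1-δ)
Need: 7/(1-δ) ≥ 8 + 3·δ/(1-δ)
Solving: δ ≥ (T-R)/(T-P) = (8-7)/(8-3) = 0.2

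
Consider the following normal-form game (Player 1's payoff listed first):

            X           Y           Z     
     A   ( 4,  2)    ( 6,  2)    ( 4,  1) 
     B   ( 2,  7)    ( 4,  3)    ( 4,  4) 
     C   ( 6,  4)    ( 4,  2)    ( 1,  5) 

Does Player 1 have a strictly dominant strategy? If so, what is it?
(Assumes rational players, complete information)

No strictly dominant strategy exists for Player 1

Work:
A strategy strictly dominates another if it gives a strictly higher payoff against every opponent action. Compare each pair of P1's strategies column-by-column:
  A vs B: [4 vs 2, 6 vs 4, 4 vs 4] → A does not strictly dominate B (column Z: 4 ≤ 4)
  A vs C: [4 vs 6, 6 vs 4, 4 vs 1] → A does not strictly dominate C (column X: 4 ≤ 6)
  B vs A: [2 vs 4, 4 vs 6, 4 vs 4] → B does not strictly dominate A (column X: 2 ≤ 4)
  B vs C: [2 vs 6, 4 vs 4, 4 vs 1] → B does not strictly dominate C (column X: 2 ≤ 6)
  C vs A: [6 vs 4, 4 vs 6, 1 vs 4] → C does not strictly dominate A (column Y: 4 ≤ 6)
  C vs B: [6 vs 2, 4 vs 4, 1 vs 4] → C does not strictly dominate B (column Y: 4 ≤ 4)
No single strategy strictly dominates all others → no strictly dominant strategy.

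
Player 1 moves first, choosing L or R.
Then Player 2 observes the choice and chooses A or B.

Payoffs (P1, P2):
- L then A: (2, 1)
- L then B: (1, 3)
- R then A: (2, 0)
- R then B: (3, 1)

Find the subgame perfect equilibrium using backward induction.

P1 plays R, P2 plays B after L and B after R; Payoff (3, 1)

Work:
Backward induction:
After L: P2 chooses B → P1 gets 1
After R: P2 chooses B → P1 gets 3
P1 chooses R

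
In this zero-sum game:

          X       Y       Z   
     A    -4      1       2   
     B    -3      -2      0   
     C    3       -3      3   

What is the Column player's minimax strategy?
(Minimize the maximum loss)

Column should play Y, value = 1

Work:
Column player minimizes Row's maximum payoff:
Column X: max payoff to Row = 3
Column Y: max payoff to Row = 1
Column Z: max payoff to Row = 3
Minimum is 1, achieved by column Y.
Minimax strategy: Y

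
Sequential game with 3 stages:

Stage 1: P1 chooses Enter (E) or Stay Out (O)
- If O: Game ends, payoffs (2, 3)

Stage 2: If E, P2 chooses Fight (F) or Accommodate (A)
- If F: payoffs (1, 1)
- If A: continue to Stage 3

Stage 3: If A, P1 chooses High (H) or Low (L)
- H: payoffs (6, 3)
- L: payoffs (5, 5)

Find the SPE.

SPE: (E, A, H); Outcome (6, 3)

Work:
Stage 3: P1 chooses H (6 vs 5)
Stage 2: P2: F->1, A->3 (anticipating H). Choose A
Stage 1: P1: O->2, E->6 (anticipating A, H). Choose E
SPE path: E -> A -> H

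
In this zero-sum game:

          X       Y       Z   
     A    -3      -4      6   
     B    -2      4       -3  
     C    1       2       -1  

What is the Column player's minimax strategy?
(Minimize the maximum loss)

Column should play X, value = 1

Work:
Column player minimizes Row's maximum payoff:
Column X: max payoff to Row = 1
Column Y: max payoff to Row = 4
Column Z: max payoff to Row = 6
Minimum is 1, achieved by column X.
Minimax strategy: X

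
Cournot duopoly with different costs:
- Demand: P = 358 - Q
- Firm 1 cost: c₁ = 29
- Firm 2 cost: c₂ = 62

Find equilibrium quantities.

q₁* = 120.67, q₂* = 87.67

Work:
Reaction: q₁ = (358 - 29 - q₂)/2
Reaction: q₂ = (358 - 62 - q₁)/2
Solve simultaneously:
q₁* = (358 - 2×29 + 62)/3 = 120.67
q₂* = (358 - 2×62 + 29)/3 = 87.67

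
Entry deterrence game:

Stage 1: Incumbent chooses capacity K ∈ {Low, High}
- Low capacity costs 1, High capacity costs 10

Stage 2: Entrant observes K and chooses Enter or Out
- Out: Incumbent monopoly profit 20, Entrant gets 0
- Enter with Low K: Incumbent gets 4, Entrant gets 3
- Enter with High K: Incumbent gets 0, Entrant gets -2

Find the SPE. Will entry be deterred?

SPE: (High, Enter|Low, Out|High); Entry deterred. Incumbent net profit = 10

Work:
After Low K: Entrant enters (3 > 0)
After High K: Entrant stays out (-2 < 0)
Incumbent: Low → 4−1=3, High → 20−10=10
Incumbent chooses High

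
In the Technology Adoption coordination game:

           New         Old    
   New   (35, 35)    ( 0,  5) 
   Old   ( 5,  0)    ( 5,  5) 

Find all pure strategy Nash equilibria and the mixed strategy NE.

Pure NE: (New, New) and (Old, Old); Mixed NE: p = 0.1429, q = 0.1429

Work:
Check pure NE:
(New, New): (35, 35) - no unilateral deviation beneficial
(Old, Old): (5, 5) - no unilateral deviation beneficial
Mixed NE: P1 plays New with p = 0.1429, P2 plays New with q = 0.1429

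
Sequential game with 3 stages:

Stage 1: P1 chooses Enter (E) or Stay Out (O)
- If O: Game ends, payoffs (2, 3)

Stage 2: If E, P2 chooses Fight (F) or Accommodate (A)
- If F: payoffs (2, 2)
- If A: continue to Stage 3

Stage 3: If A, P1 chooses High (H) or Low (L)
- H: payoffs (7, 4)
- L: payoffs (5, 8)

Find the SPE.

SPE: (E, A, H); Outcome (7, 4)

Work:
Stage 3: P1 chooses H (7 vs 5)
Stage 2: P2: F->2, A->4 (anticipating H). Choose A
Stage 1: P1: O->2, E->7 (anticipating A, H). Choose E
SPE path: E -> A -> H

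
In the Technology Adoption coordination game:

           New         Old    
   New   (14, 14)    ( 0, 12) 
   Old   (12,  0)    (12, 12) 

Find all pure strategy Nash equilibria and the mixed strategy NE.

Pure NE: (New, New) and (Old, Old); Mixed NE: p = 0.8571, q = 0.8571

Work:
Check pure NE:
(New, New): (14, 14) - no unilateral deviation beneficial
(Old, Old): (12, 12) - no unilateral deviation beneficial
Mixed NE: P1 plays New with p = 0.8571, P2 plays New with q = 0.8571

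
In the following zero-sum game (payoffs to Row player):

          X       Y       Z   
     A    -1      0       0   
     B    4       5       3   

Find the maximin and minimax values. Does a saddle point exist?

Maximin = 3, Minimax = 3, Saddle: True

Work:
Row minimums: [-1, 3] → maximin = 3
Column maximums: [4, 5, 3] → minimax = 3
Saddle point exists! Game value = 3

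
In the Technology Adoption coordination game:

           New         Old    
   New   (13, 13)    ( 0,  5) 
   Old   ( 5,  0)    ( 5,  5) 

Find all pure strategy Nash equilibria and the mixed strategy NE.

Pure NE: (New, New) and (Old, Old); Mixed NE: p = 0.3846, q = 0.3846

Work:
Check pure NE:
(New, New): (13, 13) - no unilateral deviation beneficial
(Old, Old): (5, 5) - no unilateral deviation beneficial
Mixed NE: P1 plays New with p = 0.3846, P2 plays New with q = 0.3846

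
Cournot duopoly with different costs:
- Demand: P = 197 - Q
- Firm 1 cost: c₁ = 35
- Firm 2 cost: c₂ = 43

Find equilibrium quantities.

q₁* = 56.67, q₂* = 48.67

Work:
Reaction: q₁ = (197 - 35 - q₂)/2
Reaction: q₂ = (197 - 43 - q₁)/2
Solve simultaneously:
q₁* = (197 - 2×35 + 43)/3 = 56.67
q₂* = (197 - 2×43 + 35)/3 = 48.67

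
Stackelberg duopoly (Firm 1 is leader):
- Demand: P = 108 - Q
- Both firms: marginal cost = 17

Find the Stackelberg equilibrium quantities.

q₁* (leader) = 45.5, q₂* (follower) = 22.75

Work:
Follower's reaction: q₂ = (a - c - q₁)/2
Leader substitutes: π₁ = q₁·(a - q₁ - (a-c-q₁)/2 - c)
FOC: q₁* = (108 - 17)/2 = 45.50
Then: q₂* = (108 - 17 - 45.5)/2 = 22.75
Leader has first-mover advantage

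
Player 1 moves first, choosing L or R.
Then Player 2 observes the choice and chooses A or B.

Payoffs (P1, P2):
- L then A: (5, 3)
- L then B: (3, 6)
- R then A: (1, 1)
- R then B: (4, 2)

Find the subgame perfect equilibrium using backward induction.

P1 plays R, P2 plays B after L and B after R; Payoff (4, 2)

Work:
Backward induction:
After L: P2 chooses B → P1 gets 3
After R: P2 chooses B → P1 gets 4
P1 chooses R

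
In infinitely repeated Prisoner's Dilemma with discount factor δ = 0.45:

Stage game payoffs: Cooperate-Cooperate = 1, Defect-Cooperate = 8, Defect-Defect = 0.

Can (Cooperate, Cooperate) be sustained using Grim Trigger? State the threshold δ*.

δ* = 0.875; since δ = 0.45 < 0.875, cooperation cannot be sustained

Work:
For Grim Trigger:
Cooperate forever: 1/(1-δ)
Defect then punished: 8 + 0·δ/(1-δ)
Need: 1/(1-δ) ≥ 8 + 0·δ/(1-δ)
Solving: δ ≥ (T-R)/(T-P) = (8-1)/(8-0) = 0.875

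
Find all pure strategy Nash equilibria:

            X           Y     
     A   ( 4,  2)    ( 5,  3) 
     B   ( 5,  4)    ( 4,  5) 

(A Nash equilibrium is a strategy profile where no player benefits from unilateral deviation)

Nash equilibrium: (A, Y)

Work:
Best responses:
  P1 vs X: payoffs [4, 5] → best response B (payoff 5)
  P1 vs Y: payoffs [5, 4] → best response A (payoff 5)
  P2 vs A: payoffs [2, 3] → best response Y (payoff 3)
  P2 vs B: payoffs [4, 5] → best response Y (payoff 5)
Mutual best responses: (A,Y) → Nash equilibria.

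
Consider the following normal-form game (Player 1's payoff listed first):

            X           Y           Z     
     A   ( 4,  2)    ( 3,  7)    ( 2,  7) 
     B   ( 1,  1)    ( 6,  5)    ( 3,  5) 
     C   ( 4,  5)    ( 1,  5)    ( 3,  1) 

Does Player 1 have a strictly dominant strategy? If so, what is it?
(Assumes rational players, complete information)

No strictly dominant strategy exists for Player 1

Work:
A strategy strictly dominates another if it gives a strictly higher payoff against every opponent action. Compare each pair of P1's strategies column-by-column:
  A vs B: [4 vs 1, 3 vs 6, 2 vs 3] → A does not strictly dominate B (column Y: 3 ≤ 6)
  A vs C: [4 vs 4, 3 vs 1, 2 vs 3] → A does not strictly dominate C (column X: 4 ≤ 4)
  B vs A: [1 vs 4, 6 vs 3, 3 vs 2] → B does not strictly dominate A (column X: 1 ≤ 4)
  B vs C: [1 vs 4, 6 vs 1, 3 vs 3] → B does not strictly dominate C (column X: 1 ≤ 4)
  C vs A: [4 vs 4, 1 vs 3, 3 vs 2] → C does not strictly dominate A (column X: 4 ≤ 4)
  C vs B: [4 vs 1, 1 vs 6, 3 vs 3] → C does not strictly dominate B (column Y: 1 ≤ 6)
No single strategy strictly dominates all others → no strictly dominant strategy.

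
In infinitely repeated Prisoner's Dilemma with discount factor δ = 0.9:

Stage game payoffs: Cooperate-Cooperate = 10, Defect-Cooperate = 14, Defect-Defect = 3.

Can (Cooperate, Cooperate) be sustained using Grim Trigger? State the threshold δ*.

δ* = 0.3636; since δ = 0.9 ≥ 0.3636, cooperation can be sustained

Work:
For Grim Trigger:
Cooperate forever: 10/(1-δ)
Defect then punished: 14 + 3·δ/(1-δ)
Need: 10/(1-δ) ≥ 14 + 3·δ/(1-δ)
Solving: δ ≥ (T-R)/(T-P) = (14-10)/(14-3) = 0.3636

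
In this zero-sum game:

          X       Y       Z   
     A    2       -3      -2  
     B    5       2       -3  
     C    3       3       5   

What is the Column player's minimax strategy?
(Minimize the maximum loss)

Column should play Y, value = 3

Work:
Column player minimizes Row's maximum payoff:
Column X: max payoff to Row = 5
Column Y: max payoff to Row = 3
Column Z: max payoff to Row = 5
Minimum is 3, achieved by column Y.
Minimax strategy: Y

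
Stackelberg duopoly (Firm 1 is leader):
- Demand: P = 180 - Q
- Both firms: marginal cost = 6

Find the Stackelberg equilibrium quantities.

q₁* (leader) = 87.0, q₂* (follower) = 43.5

Work:
Follower's reaction: q₂ = (a - c - q₁)/2
Leader substitutes: π₁ = q₁·(a - q₁ - (a-c-q₁)/2 - c)
FOC: q₁* = (180 - 6)/2 = 87.00
Then: q₂* = (180 - 6 - 87.0)/2 = 43.50
Leader has first-mover advantage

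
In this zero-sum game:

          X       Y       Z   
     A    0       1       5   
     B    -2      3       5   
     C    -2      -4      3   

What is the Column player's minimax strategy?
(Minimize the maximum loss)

Column should play X, value = 0

Work:
Column player minimizes Row's maximum payoff:
Column X: max payoff to Row = 0
Column Y: max payoff to Row = 3
Column Z: max payoff to Row = 5
Minimum is 0, achieved by column X.
Minimax strategy: X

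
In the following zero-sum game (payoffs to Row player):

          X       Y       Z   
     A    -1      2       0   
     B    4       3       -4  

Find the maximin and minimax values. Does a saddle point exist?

Maximin = -1, Minimax = 0, Saddle: False

Work:
Row minimums: [-1, -4] → maximin = -1
Column maximums: [4, 3, 0] → minimax = 0
No saddle point (maximin ≠ minimax). Mixed strategy needed.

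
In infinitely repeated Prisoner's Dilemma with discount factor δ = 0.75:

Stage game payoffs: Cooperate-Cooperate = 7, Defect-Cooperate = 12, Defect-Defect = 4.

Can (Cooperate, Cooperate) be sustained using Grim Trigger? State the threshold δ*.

δ* = 0.625; since δ = 0.75 ≥ 0.625, cooperation can be sustained

Work:
For Grim Trigger:
Cooperate forever: 7/(1-δ)
Defect then punished: 12 + 4·δ/(1-δ)
Need: 7/(1-δ) ≥ 12 + 4·δ/(1-δ)
Solving: δ ≥ (T-R)/(T-P) = (12-7)/(12-4) = 0.625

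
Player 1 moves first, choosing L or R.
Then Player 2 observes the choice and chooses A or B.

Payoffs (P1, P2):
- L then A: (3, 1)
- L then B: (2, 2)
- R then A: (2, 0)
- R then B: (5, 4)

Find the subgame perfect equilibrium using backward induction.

P1 plays R, P2 plays B after L and B after R; Payoff (5, 4)

Work:
Backward induction:
After L: P2 chooses B → P1 gets 2
After R: P2 chooses B → P1 gets 5
P1 chooses R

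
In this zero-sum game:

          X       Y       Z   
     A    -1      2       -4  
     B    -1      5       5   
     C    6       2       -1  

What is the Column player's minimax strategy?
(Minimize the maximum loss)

Column should play Y or Z (all achieve the minimum), value = 5

Work:
Column player minimizes Row's maximum payoff:
Column X: max payoff to Row = 6
Column Y: max payoff to Row = 5
Column Z: max payoff to Row = 5
Minimum is 5, achieved by columns Y, Z (tied).
Each of Y or Z is a minimax strategy.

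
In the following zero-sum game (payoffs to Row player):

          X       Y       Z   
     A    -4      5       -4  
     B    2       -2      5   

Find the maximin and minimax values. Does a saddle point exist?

Maximin = -2, Minimax = 2, Saddle: False

Work:
Row minimums: [-4, -2] → maximin = -2
Column maximums: [2, 5, 5] → minimax = 2
No saddle point (maximin ≠ minimax). Mixed strategy needed.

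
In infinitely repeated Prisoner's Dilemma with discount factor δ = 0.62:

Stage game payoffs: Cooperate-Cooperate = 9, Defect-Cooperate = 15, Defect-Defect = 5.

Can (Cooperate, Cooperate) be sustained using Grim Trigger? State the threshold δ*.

δ* = 0.6; since δ = 0.62 ≥ 0.6, cooperation can be sustained

Work:
For Grim Trigger:
Cooperate forever: 9/(1-δ)
Defect then punished: 15 + 5·δ/(1-δ)
Need: 9/(1-δ) ≥ 15 + 5·δ/(1-δ)
Solving: δ ≥ (T-R)/(T-P) = (15-9)/(15-5) = 0.6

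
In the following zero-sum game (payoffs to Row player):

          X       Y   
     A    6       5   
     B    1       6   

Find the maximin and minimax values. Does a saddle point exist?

Maximin = 5, Minimax = 6, Saddle: False

Work:
Row minimums: [5, 1] → maximin = 5
Column maximums: [6, 6] → minimax = 6
No saddle point (maximin ≠ minimax). Mixed strategy needed.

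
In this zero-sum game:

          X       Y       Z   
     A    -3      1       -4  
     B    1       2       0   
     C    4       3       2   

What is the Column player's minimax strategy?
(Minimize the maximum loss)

Column should play Z, value = 2

Work:
Column player minimizes Row's maximum payoff:
Column X: max payoff to Row = 4
Column Y: max payoff to Row = 3
Column Z: max payoff to Row = 2
Minimum is 2, achieved by column Z.
Minimax strategy: Z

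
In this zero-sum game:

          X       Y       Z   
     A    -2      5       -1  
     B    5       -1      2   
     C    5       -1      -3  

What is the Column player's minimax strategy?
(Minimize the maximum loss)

Column should play Z, value = 2

Work:
Column player minimizes Row's maximum payoff:
Column X: max payoff to Row = 5
Column Y: max payoff to Row = 5
Column Z: max payoff to Row = 2
Minimum is 2, achieved by column Z.
Minimax strategy: Z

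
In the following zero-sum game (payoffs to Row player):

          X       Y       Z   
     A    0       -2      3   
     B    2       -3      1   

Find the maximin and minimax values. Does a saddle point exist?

Maximin = -2, Minimax = -2, Saddle: True

Work:
Row minimums: [-2, -3] → maximin = -2
Column maximums: [2, -2, 3] → minimax = -2
Saddle point exists! Game value = -2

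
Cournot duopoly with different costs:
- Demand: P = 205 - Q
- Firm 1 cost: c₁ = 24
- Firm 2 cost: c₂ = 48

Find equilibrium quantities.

q₁* = 68.33, q₂* = 44.33

Work:
Reaction: q₁ = (205 - 24 - q₂)/2
Reaction: q₂ = (205 - 48 - q₁)/2
Solve simultaneously:
q₁* = (205 - 2×24 + 48)/3 = 68.33
q₂* = (205 - 2×48 + 24)/3 = 44.33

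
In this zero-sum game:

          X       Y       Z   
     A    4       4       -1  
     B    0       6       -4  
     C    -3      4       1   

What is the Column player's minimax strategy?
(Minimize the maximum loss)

Column should play Z, value = 1

Work:
Column player minimizes Row's maximum payoff:
Column X: max payoff to Row = 4
Column Y: max payoff to Row = 6
Column Z: max payoff to Row = 1
Minimum is 1, achieved by column Z.
Minimax strategy: Z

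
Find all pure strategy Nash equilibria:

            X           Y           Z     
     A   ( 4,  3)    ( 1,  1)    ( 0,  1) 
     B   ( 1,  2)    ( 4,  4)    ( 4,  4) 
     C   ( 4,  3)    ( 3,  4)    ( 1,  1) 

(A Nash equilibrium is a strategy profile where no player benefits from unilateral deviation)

Nash equilibrium: (A, X), (B, Y), (B, Z)

Work:
Best responses:
  P1 vs X: payoffs [4, 1, 4] → best response A/C (payoff 4)
  P1 vs Y: payoffs [1, 4, 3] → best response B (payoff 4)
  P1 vs Z: payoffs [0, 4, 1] → best response B (payoff 4)
  P2 vs A: payoffs [3, 1, 1] → best response X (payoff 3)
  P2 vs B: payoffs [2, 4, 4] → best response Y/Z (payoff 4)
  P2 vs C: payoffs [3, 4, 1] → best response Y (payoff 4)
Mutual best responses: (A,X), (B,Y), (B,Z) → Nash equilibria.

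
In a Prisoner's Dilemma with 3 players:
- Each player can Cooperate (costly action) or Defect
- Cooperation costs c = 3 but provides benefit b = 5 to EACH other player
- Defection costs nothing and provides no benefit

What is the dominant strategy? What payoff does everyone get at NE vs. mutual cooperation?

Dominant: Defect; NE payoff = 0; Coop payoff = 7

Work:
Defect dominates (saves cost c = 3, benefit to others is external)
NE: All defect → everyone gets 0
If all cooperate: each receives (2)×5 - 3 = 7
Social dilemma: 7 > 0 but NE gives 0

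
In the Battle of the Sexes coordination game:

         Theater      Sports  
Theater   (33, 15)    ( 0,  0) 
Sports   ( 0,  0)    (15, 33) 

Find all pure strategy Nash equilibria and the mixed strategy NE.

Pure NE: (Theater, Theater) and (Sports, Sports); Mixed NE: p = 0.6875, q = 0.3125

Work:
Check pure NE:
(Theater, Theater): (33, 15) - no unilateral deviation beneficial
(Sports, Sports): (15, 33) - no unilateral deviation beneficial
Mixed NE: P1 plays Theater with p = 0.6875, P2 plays Theater with q = 0.3125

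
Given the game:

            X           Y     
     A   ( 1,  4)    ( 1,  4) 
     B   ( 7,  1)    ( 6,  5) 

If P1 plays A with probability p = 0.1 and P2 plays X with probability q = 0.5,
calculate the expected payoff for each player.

E[P1] = 5.95, E[P2] = 3.1

Work:
E[P1] = p·q·π₁(A,X) + p·(1-q)·π₁(A,Y) + (1-p)·q·π₁(B,X) + (1-p)·(1-q)·π₁(B,Y)
= 0.1·0.5·1 + 0.1·0.5·1 + 0.9·0.5·7 + 0.9·0.5·6
= 5.95

E[P2] = 3.1 (similar calculation)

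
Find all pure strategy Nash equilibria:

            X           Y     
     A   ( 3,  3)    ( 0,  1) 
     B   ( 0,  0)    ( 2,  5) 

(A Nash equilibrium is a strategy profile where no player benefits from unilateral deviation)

Nash equilibrium: (A, X), (B, Y)

Work:
Best responses:
  P1 vs X: payoffs [3, 0] → best response A (payoff 3)
  P1 vs Y: payoffs [0, 2] → best response B (payoff 2)
  P2 vs A: payoffs [3, 1] → best response X (payoff 3)
  P2 vs B: payoffs [0, 5] → best response Y (payoff 5)
Mutual best responses: (A,X), (B,Y) → Nash equilibria.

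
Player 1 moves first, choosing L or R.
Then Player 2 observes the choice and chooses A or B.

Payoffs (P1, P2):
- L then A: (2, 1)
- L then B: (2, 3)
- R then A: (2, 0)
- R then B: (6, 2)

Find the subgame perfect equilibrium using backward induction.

P1 plays R, P2 plays B after L and B after R; Payoff (6, 2)

Work:
Backward induction:
After L: P2 chooses B → P1 gets 2
After R: P2 chooses B → P1 gets 6
P1 chooses R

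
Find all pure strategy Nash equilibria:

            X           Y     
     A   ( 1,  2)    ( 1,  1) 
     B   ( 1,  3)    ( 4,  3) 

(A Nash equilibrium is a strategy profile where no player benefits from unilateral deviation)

Nash equilibrium: (A, X), (B, X), (B, Y)

Work:
Best responses:
  P1 vs X: payoffs [1, 1] → best response A/B (payoff 1)
  P1 vs Y: payoffs [1, 4] → best response B (payoff 4)
  P2 vs A: payoffs [2, 1] → best response X (payoff 2)
  P2 vs B: payoffs [3, 3] → best response X/Y (payoff 3)
Mutual best responses: (A,X), (B,X), (B,Y) → Nash equilibria.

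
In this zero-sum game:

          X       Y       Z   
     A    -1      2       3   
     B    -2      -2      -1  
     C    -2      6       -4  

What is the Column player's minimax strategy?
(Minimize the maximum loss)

Column should play X, value = -1

Work:
Column player minimizes Row's maximum payoff:
Column X: max payoff to Row = -1
Column Y: max payoff to Row = 6
Column Z: max payoff to Row = 3
Minimum is -1, achieved by column X.
Minimax strategy: X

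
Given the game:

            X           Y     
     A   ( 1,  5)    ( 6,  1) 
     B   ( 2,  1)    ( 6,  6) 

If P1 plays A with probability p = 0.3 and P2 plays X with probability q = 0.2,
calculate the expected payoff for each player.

E[P1] = 5.14, E[P2] = 4.04

Work:
E[P1] = p·q·π₁(A,X) + p·(1-q)·π₁(A,Y) + (1-p)·q·π₁(B,X) + (1-p)·(1-q)·π₁(B,Y)
= 0.3·0.2·1 + 0.3·0.8·6 + 0.7·0.2·2 + 0.7·0.8·6
= 5.14

E[P2] = 4.04 (similar calculation)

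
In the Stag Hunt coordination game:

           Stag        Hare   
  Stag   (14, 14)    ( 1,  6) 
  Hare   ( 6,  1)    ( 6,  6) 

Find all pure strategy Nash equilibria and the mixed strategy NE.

Pure NE: (Stag, Stag) and (Hare, Hare); Mixed NE: p = 0.3846, q = 0.3846

Work:
Check pure NE:
(Stag, Stag): (14, 14) - no unilateral deviation beneficial
(Hare, Hare): (6, 6) - no unilateral deviation beneficial
Mixed NE: P1 plays Stag with p = 0.3846, P2 plays Stag with q = 0.3846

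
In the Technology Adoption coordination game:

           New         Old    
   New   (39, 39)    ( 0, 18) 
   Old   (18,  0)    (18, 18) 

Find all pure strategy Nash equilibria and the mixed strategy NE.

Pure NE: (New, New) and (Old, Old); Mixed NE: p = 0.4615, q = 0.4615

Work:
Check pure NE:
(New, New): (39, 39) - no unilateral deviation beneficial
(Old, Old): (18, 18) - no unilateral deviation beneficial
Mixed NE: P1 plays New with p = 0.4615, P2 plays New with q = 0.4615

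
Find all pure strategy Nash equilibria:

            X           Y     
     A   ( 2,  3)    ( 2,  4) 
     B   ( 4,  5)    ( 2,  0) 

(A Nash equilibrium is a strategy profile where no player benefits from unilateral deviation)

Nash equilibrium: (A, Y), (B, X)

Work:
Best responses:
  P1 vs X: payoffs [2, 4] → best response B (payoff 4)
  P1 vs Y: payoffs [2, 2] → best response A/B (payoff 2)
  P2 vs A: payoffs [3, 4] → best response Y (payoff 4)
  P2 vs B: payoffs [5, 0] → best response X (payoff 5)
Mutual best responses: (A,Y), (B,X) → Nash equilibria.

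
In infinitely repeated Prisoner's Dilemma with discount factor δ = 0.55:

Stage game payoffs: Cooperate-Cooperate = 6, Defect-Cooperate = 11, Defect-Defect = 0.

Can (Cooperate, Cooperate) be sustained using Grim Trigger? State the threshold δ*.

δ* = 0.4545; since δ = 0.55 ≥ 0.4545, cooperation can be sustained

Work:
For Grim Trigger:
Cooperate forever: 6/(1-δ)
Defect then punished: 11 + 0·δ/(1-δ)
Need: 6/(1-δ) ≥ 11 + 0·δ/(1-δ)
Solving: δ ≥ (T-R)/(T-P) = (11-6)/(11-0) = 0.4545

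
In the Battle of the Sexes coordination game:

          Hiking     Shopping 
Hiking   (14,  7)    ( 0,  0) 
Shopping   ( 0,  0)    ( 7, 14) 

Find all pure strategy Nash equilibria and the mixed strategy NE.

Pure NE: (Hiking, Hiking) and (Shopping, Shopping); Mixed NE: p = 0.6667, q = 0.3333

Work:
Check pure NE:
(Hiking, Hiking): (14, 7) - no unilateral deviation beneficial
(Shopping, Shopping): (7, 14) - no unilateral deviation beneficial
Mixed NE: P1 plays Hiking with p = 0.6667, P2 plays Hiking with q = 0.3333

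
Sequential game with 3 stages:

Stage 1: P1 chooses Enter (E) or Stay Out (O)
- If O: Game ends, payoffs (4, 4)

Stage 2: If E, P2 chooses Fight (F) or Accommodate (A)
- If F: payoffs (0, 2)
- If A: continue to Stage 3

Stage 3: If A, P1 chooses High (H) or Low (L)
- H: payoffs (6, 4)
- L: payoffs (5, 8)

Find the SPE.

SPE: (E, A, H); Outcome (6, 4)

Work:
Stage 3: P1 chooses H (6 vs 5)
Stage 2: P2: F->2, A->4 (anticipating H). Choose A
Stage 1: P1: O->4, E->6 (anticipating A, H). Choose E
SPE path: E -> A -> H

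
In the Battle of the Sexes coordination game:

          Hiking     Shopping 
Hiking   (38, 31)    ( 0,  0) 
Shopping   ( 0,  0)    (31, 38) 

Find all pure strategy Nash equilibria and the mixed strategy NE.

Pure NE: (Hiking, Hiking) and (Shopping, Shopping); Mixed NE: p = 0.5507, q = 0.4493

Work:
Check pure NE:
(Hiking, Hiking): (38, 31) - no unilateral deviation beneficial
(Shopping, Shopping): (31, 38) - no unilateral deviation beneficial
Mixed NE: P1 plays Hiking with p = 0.5507, P2 plays Hiking with q = 0.4493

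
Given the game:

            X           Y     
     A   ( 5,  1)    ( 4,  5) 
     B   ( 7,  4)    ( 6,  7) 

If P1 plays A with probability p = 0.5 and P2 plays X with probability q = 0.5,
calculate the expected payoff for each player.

E[P1] = 5.5, E[P2] = 4.25

Work:
E[P1] = p·q·π₁(A,X) + p·(1-q)·π₁(A,Y) + (1-p)·q·π₁(B,X) + (1-p)·(1-q)·π₁(B,Y)
= 0.5·0.5·5 + 0.5·0.5·4 + 0.5·0.5·7 + 0.5·0.5·6
= 5.5

E[P2] = 4.25 (similar calculation)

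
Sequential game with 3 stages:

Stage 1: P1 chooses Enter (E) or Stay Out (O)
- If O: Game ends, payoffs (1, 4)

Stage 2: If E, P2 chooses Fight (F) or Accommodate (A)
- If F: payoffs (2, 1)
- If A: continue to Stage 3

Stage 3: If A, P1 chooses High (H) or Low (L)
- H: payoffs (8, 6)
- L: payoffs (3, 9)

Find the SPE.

SPE: (E, A, H); Outcome (8, 6)

Work:
Stage 3: P1 chooses H (8 vs 3)
Stage 2: P2: F->1, A->6 (anticipating H). Choose A
Stage 1: P1: O->1, E->8 (anticipating A, H). Choose E
SPE path: E -> A -> H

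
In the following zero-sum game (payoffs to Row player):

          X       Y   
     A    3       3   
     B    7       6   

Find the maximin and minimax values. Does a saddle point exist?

Maximin = 6, Minimax = 6, Saddle: True

Work:
Row minimums: [3, 6] → maximin = 6
Column maximums: [7, 6] → minimax = 6
Saddle point exists! Game value = 6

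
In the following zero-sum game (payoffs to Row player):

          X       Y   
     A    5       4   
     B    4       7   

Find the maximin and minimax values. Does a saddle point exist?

Maximin = 4, Minimax = 5, Saddle: False

Work:
Row minimums: [4, 4] → maximin = 4
Column maximums: [5, 7] → minimax = 5
No saddle point (maximin ≠ minimax). Mixed strategy needed.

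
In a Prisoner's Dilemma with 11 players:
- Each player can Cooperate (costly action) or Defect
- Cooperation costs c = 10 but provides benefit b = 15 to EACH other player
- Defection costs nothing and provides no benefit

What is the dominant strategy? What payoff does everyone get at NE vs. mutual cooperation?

Dominant: Defect; NE payoff = 0; Coop payoff = 140

Work:
Defect dominates (saves cost c = 10, benefit to others is external)
NE: All defect → everyone gets 0
If all cooperate: each receives (10)×15 - 10 = 140
Social dilemma: 140 > 0 but NE gives 0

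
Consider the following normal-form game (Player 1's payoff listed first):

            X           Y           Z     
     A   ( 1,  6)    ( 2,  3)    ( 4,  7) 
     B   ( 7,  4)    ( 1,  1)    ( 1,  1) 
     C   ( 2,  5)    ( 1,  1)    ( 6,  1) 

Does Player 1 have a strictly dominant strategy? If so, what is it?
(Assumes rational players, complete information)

No strictly dominant strategy exists for Player 1

Work:
A strategy strictly dominates another if it gives a strictly higher payoff against every opponent action. Compare each pair of P1's strategies column-by-column:
  A vs B: [1 vs 7, 2 vs 1, 4 vs 1] → A does not strictly dominate B (column X: 1 ≤ 7)
  A vs C: [1 vs 2, 2 vs 1, 4 vs 6] → A does not strictly dominate C (column X: 1 ≤ 2)
  B vs A: [7 vs 1, 1 vs 2, 1 vs 4] → B does not strictly dominate A (column Y: 1 ≤ 2)
  B vs C: [7 vs 2, 1 vs 1, 1 vs 6] → B does not strictly dominate C (column Y: 1 ≤ 1)
  C vs A: [2 vs 1, 1 vs 2, 6 vs 4] → C does not strictly dominate A (column Y: 1 ≤ 2)
  C vs B: [2 vs 7, 1 vs 1, 6 vs 1] → C does not strictly dominate B (column X: 2 ≤ 7)
No single strategy strictly dominates all others → no strictly dominant strategy.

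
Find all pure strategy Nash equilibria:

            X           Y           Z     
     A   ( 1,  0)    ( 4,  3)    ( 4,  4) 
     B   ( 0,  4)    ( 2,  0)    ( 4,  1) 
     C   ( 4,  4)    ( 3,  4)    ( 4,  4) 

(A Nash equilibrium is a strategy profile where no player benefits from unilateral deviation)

Nash equilibrium: (A, Z), (C, X), (C, Z)

Work:
Best responses:
  P1 vs X: payoffs [1, 0, 4] → best response C (payoff 4)
  P1 vs Y: payoffs [4, 2, 3] → best response A (payoff 4)
  P1 vs Z: payoffs [4, 4, 4] → best response A/B/C (payoff 4)
  P2 vs A: payoffs [0, 3, 4] → best response Z (payoff 4)
  P2 vs B: payoffs [4, 0, 1] → best response X (payoff 4)
  P2 vs C: payoffs [4, 4, 4] → best response X/Y/Z (payoff 4)
Mutual best responses: (A,Z), (C,X), (C,Z) → Nash equilibria.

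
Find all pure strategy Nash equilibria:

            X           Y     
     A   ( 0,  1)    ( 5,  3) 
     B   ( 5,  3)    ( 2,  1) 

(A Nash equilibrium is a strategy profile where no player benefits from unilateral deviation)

Nash equilibrium: (A, Y), (B, X)

Work:
Best responses:
  P1 vs X: payoffs [0, 5] → best response B (payoff 5)
  P1 vs Y: payoffs [5, 2] → best response A (payoff 5)
  P2 vs A: payoffs [1, 3] → best response Y (payoff 3)
  P2 vs B: payoffs [3, 1] → best response X (payoff 3)
Mutual best responses: (A,Y), (B,X) → Nash equilibria.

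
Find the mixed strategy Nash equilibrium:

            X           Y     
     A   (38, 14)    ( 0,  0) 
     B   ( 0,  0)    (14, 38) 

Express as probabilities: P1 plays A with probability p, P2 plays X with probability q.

p = 0.7308, q = 0.2692

Work:
Find probabilities that make opponent indifferent:
P2 chooses q to make P1 indifferent between A and B
P1 chooses p to make P2 indifferent between X and Y
Mixed NE: P1 plays (A: 0.7308, B: 0.2692), P2 plays (X: 0.2692, Y: 0.7308)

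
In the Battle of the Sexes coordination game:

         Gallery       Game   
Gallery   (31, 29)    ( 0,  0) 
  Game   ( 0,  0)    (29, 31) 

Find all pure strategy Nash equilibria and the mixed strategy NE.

Pure NE: (Gallery, Gallery) and (Game, Game); Mixed NE: p = 0.5167, q = 0.4833

Work:
Check pure NE:
(Gallery, Gallery): (31, 29) - no unilateral deviation beneficial
(Game, Game): (29, 31) - no unilateral deviation beneficial
Mixed NE: P1 plays Gallery with p = 0.5167, P2 plays Gallery with q = 0.4833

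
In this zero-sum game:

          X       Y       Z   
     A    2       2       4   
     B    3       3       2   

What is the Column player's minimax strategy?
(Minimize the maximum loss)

Column should play X or Y (all achieve the minimum), value = 3

Work:
Column player minimizes Row's maximum payoff:
Column X: max payoff to Row = 3
Column Y: max payoff to Row = 3
Column Z: max payoff to Row = 4
Minimum is 3, achieved by columns X, Y (tied).
Each of X or Y is a minimax strategy.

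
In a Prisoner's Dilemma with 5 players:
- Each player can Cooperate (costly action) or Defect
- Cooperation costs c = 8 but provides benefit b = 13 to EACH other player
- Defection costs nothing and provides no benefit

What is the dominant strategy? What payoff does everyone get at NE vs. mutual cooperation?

Dominant: Defect; NE payoff = 0; Coop payoff = 44

Work:
Defect dominates (saves cost c = 8, benefit to others is external)
NE: All defect → everyone gets 0
If all cooperate: each receives (4)×13 - 8 = 44
Social dilemma: 44 > 0 but NE gives 0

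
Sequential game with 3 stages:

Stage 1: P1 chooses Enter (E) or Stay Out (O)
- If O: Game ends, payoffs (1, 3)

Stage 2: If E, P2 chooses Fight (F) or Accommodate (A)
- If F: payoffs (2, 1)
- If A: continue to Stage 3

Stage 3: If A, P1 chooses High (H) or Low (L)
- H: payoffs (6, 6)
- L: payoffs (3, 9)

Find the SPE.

SPE: (E, A, H); Outcome (6, 6)

Work:
Stage 3: P1 chooses H (6 vs 3)
Stage 2: P2: F->1, A->6 (anticipating H). Choose A
Stage 1: P1: O->1, E->6 (anticipating A, H). Choose E
SPE path: E -> A -> H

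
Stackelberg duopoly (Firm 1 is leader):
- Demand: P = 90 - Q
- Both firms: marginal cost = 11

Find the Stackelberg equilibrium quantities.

q₁* (leader) = 39.5, q₂* (follower) = 19.75

Work:
Follower's reaction: q₂ = (a - c - q₁)/2
Leader substitutes: π₁ = q₁·(a - q₁ - (a-c-q₁)/2 - c)
FOC: q₁* = (90 - 11)/2 = 39.50
Then: q₂* = (90 - 11 - 39.5)/2 = 19.75
Leader has first-mover advantage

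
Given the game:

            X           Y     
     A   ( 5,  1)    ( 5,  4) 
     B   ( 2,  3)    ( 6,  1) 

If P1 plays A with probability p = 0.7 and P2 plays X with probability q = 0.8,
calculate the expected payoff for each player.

E[P1] = 4.34, E[P2] = 1.9

Work:
E[P1] = p·q·π₁(A,X) + p·(1-q)·π₁(A,Y) + (1-p)·q·π₁(B,X) + (1-p)·(1-q)·π₁(B,Y)
= 0.7·0.8·5 + 0.7·0.2·5 + 0.3·0.8·2 + 0.3·0.2·6
= 4.34

E[P2] = 1.9 (similar calculation)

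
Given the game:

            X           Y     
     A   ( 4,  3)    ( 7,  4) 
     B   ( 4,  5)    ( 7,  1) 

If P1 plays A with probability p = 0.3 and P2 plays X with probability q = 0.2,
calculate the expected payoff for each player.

E[P1] = 6.4, E[P2] = 2.4

Work:
E[P1] = p·q·π₁(A,X) + p·(1-q)·π₁(A,Y) + (1-p)·q·π₁(B,X) + (1-p)·(1-q)·π₁(B,Y)
= 0.3·0.2·4 + 0.3·0.8·7 + 0.7·0.2·4 + 0.7·0.8·7
= 6.4

E[P2] = 2.4 (similar calculation)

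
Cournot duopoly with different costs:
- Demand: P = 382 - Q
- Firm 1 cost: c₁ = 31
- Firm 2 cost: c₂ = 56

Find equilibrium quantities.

q₁* = 125.33, q₂* = 100.33

Work:
Reaction: q₁ = (382 - 31 - q₂)/2
Reaction: q₂ = (382 - 56 - q₁)/2
Solve simultaneously:
q₁* = (382 - 2×31 + 56)/3 = 125.33
q₂* = (382 - 2×56 + 31)/3 = 100.33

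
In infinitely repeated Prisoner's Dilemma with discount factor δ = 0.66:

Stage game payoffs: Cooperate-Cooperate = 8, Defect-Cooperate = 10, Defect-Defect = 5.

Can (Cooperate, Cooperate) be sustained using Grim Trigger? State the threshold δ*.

δ* = 0.4; since δ = 0.66 ≥ 0.4, cooperation can be sustained

Work:
For Grim Trigger:
Cooperate forever: 8/(1-δ)
Defect then punished: 10 + 5·δ/(1-δ)
Need: 8/(1-δ) ≥ 10 + 5·δ/(1-δ)
Solving: δ ≥ (T-R)/(T-P) = (10-8)/(10-5) = 0.4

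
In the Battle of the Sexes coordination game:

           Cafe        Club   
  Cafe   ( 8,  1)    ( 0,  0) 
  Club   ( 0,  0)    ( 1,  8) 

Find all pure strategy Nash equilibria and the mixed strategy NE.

Pure NE: (Cafe, Cafe) and (Club, Club); Mixed NE: p = 0.8889, q = 0.1111

Work:
Check pure NE:
(Cafe, Cafe): (8, 1) - no unilateral deviation beneficial
(Club, Club): (1, 8) - no unilateral deviation beneficial
Mixed NE: P1 plays Cafe with p = 0.8889, P2 plays Cafe with q = 0.1111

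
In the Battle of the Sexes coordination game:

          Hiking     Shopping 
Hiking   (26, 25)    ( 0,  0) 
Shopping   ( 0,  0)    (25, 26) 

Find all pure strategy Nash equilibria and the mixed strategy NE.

Pure NE: (Hiking, Hiking) and (Shopping, Shopping); Mixed NE: p = 0.5098, q = 0.4902

Work:
Check pure NE:
(Hiking, Hiking): (26, 25) - no unilateral deviation beneficial
(Shopping, Shopping): (25, 26) - no unilateral deviation beneficial
Mixed NE: P1 plays Hiking with p = 0.5098, P2 plays Hiking with q = 0.4902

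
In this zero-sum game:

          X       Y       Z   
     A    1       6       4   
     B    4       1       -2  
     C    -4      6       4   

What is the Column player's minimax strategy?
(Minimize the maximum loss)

Column should play X or Z (all achieve the minimum), value = 4

Work:
Column player minimizes Row's maximum payoff:
Column X: max payoff to Row = 4
Column Y: max payoff to Row = 6
Column Z: max payoff to Row = 4
Minimum is 4, achieved by columns X, Z (tied).
Each of X or Z is a minimax strategy.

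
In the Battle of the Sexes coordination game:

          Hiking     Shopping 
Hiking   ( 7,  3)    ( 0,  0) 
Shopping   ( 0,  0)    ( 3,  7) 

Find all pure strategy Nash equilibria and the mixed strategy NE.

Pure NE: (Hiking, Hiking) and (Shopping, Shopping); Mixed NE: p = 0.7, q = 0.3

Work:
Check pure NE:
(Hiking, Hiking): (7, 3) - no unilateral deviation beneficial
(Shopping, Shopping): (3, 7) - no unilateral deviation beneficial
Mixed NE: P1 plays Hiking with p = 0.7, P2 plays Hiking with q = 0.3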